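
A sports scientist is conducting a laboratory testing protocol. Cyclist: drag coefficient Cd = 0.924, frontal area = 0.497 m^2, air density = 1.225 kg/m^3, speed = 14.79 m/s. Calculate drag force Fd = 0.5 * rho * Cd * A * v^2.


v^2 = 14.79^2 = 218.7441
Fd = 0.5 * 1.225 * 0.924 * 0.497 * 218.7441
= 61.528 N

61.528 N


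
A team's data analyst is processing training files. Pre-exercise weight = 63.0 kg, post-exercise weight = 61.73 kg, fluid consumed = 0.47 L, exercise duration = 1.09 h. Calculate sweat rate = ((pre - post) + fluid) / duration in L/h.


Weight loss = 63.0 - 61.73 = 1.27 kg (approx L)
Total sweat = 1.27 + 0.47 = 1.74 L
Sweat rate = 1.74 / 1.09 = 1.596 L/h

1.596 L/h


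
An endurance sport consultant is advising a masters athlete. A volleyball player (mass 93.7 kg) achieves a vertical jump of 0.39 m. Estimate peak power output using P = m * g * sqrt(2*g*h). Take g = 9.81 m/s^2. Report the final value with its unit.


2 * g * h = 2 * 9.81 * 0.39 = 7.6518
sqrt(7.6518) = 2.766189 m/s
P = 93.7 * 9.81 * 2.766189 = 2542.67 W

2542.67 W


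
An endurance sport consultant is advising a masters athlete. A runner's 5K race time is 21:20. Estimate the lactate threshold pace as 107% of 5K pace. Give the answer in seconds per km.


Total race time = 21*60 + 20 = 1280 seconds
5K pace = 1280 / 5 = 256.0 sec/km
LT pace = 256.0 * 1.07 = 273.92 sec/km

273.92 s/km


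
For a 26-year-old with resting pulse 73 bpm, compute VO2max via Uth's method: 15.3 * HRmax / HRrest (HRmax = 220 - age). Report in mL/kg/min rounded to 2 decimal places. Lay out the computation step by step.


Step 1: HRmax = 220 - 26 = 194 bpm
Step 2: Ratio = 194 / 73 = 2.6575
Step 3: VO2max = 15.3 * 2.6575 = 40.66 mL/kg/min

40.66 mL/kg/min


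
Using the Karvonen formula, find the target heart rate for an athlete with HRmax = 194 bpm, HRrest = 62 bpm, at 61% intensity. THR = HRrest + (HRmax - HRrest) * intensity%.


HRR = 194 - 62 = 132
THR = 62 + 132 * 0.61
= 62 + 80.52
= 142.52 bpm

142.52 bpm


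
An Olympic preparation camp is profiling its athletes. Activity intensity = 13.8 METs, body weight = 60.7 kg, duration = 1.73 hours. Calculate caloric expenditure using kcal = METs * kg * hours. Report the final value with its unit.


kcal = 13.8 * 60.7 * 1.73
= 837.66 * 1.73
= 1449.15 kcal

1449.15 kcal


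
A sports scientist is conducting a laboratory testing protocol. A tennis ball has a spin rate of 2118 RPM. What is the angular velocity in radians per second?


Convert RPM to rad/s: multiply by 2*pi and divide by 60
omega = 2118 * 2 * pi / 60
= 221.796 rad/s

221.796 rad/s


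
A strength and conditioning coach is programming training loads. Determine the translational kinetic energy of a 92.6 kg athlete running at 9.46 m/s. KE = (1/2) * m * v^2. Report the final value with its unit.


KE = 0.5 * m * v^2
= 0.5 * 92.6 * 9.46^2
= 0.5 * 92.6 * 89.4916
= 4143.46 J

4143.46 J


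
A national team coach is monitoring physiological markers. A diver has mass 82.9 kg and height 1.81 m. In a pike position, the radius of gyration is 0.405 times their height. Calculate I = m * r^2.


r = 0.405 * 1.81 = 0.73305 m
I = m * r^2 = 82.9 * 0.537362 = 44.547 kg*m^2

44.547 kg*m^2


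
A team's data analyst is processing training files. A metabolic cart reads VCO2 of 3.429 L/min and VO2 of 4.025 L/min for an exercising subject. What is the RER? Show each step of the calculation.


RER = VCO2 / VO2 = 3.429 / 4.025 = 0.8519

0.8519


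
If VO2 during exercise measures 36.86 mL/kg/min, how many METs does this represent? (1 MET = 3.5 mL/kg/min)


METs = VO2 / 3.5 = 36.86 / 3.5 = 10.53

10.53 METs


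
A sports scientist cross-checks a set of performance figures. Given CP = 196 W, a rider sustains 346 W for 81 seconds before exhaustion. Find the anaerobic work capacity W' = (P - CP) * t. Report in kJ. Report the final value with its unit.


Excess power = 346 - 196 = 150 W
Work above CP = 150 * 81 = 12150 J
W' = 12.15 kJ

12.15 kJ


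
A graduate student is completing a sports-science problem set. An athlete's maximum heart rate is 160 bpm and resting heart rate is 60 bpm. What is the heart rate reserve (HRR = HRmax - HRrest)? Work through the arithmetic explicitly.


HRR = HRmax - HRrest
= 160 - 60
= 100 bpm

100 bpm


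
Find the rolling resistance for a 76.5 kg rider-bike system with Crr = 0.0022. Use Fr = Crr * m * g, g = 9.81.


m * g = 76.5 * 9.81 = 750.465 N
Fr = 0.0022 * 750.465 = 1.651 N

1.651 N


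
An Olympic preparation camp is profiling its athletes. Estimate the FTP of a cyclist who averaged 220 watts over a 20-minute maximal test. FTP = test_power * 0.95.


FTP = 220 * 0.95 = 209.0 W

209.0 W


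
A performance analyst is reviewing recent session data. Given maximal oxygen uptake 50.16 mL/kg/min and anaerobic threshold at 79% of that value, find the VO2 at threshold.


Percentage as decimal = 0.79
VO2 at AT = 50.16 * 0.79 = 39.63 mL/kg/min

39.63 mL/kg/min


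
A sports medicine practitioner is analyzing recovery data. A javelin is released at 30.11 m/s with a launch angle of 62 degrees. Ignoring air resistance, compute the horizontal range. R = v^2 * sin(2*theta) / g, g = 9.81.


Launch speed squared = 906.6121
sin(2 * 62 deg) = 0.829038
Range = 906.6121 * 0.829038 / 9.81
= 76.617 m

76.617 m


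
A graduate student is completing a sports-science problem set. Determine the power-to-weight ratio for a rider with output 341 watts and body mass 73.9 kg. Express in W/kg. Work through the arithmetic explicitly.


P/W = 341 / 73.9 = 4.614 W/kg

4.614 W/kg


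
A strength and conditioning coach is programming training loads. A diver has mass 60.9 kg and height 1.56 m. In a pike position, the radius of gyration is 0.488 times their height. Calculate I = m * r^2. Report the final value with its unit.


r = 0.488 * 1.56 = 0.76128 m
I = m * r^2 = 60.9 * 0.579547 = 35.294 kg*m^2

35.294 kg*m^2


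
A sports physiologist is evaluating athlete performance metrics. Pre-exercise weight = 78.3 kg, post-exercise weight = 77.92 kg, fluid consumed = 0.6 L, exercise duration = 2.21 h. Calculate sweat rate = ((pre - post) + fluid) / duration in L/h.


Weight loss = 78.3 - 77.92 = 0.38 kg (approx L)
Total sweat = 0.38 + 0.6 = 0.98 L
Sweat rate = 0.98 / 2.21 = 0.443 L/h

0.443 L/h


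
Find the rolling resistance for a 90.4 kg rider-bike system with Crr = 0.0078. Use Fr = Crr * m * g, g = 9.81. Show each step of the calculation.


m * g = 90.4 * 9.81 = 886.824 N
Fr = 0.0078 * 886.824 = 6.917 N

6.917 N


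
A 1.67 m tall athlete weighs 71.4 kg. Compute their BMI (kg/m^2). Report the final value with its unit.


height^2 = 2.7889 m^2
BMI = 71.4 / 2.7889 = 25.6 kg/m^2

25.6 kg/m^2


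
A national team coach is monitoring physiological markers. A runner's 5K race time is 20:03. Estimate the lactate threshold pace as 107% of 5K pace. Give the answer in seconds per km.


Total race time = 20*60 + 3 = 1203 seconds
5K pace = 1203 / 5 = 240.6 sec/km
LT pace = 240.6 * 1.07 = 257.44 sec/km

257.44 s/km


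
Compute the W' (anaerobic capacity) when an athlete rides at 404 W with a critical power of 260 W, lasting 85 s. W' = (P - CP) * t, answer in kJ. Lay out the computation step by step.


Above-CP power = 144 W
Duration = 85 s
W' = 144 * 85 = 12240 J
Convert: 12240 / 1000 = 12.24 kJ

12.24 kJ


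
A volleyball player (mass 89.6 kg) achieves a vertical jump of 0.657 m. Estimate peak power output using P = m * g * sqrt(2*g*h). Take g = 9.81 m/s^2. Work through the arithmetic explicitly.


2 * g * h = 2 * 9.81 * 0.657 = 12.89034
sqrt(12.89034) = 3.590312 m/s
P = 89.6 * 9.81 * 3.590312 = 3155.8 W

3155.8 W


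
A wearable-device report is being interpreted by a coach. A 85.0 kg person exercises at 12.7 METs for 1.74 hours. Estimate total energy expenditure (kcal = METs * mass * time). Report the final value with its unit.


Energy = METs * mass(kg) * time(h)
= 12.7 * 85.0 * 1.74
= 1878.33 kcal

1878.33 kcal


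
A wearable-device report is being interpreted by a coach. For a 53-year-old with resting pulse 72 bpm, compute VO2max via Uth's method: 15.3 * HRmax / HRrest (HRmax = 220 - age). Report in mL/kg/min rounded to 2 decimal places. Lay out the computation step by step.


Step 1: HRmax = 220 - 53 = 167 bpm
Step 2: Ratio = 167 / 72 = 2.3194
Step 3: VO2max = 15.3 * 2.3194 = 35.49 mL/kg/min

35.49 mL/kg/min


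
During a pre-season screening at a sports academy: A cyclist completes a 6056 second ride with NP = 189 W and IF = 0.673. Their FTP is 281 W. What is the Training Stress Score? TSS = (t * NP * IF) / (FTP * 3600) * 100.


t * NP * IF = 6056 * 189 * 0.673 = 770305.032
FTP * 3600 = 1011600
TSS = (770305.032 / 1011600) * 100 = 76.15

76.15 TSS


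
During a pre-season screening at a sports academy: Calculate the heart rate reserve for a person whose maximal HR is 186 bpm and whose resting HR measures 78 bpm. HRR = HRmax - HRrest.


HRmax = 186 bpm
HRrest = 78 bpm
HRR = 186 - 78 = 108 bpm

108 bpm


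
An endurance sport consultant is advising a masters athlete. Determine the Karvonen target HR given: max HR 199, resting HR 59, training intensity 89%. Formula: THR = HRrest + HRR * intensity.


HRR = HRmax - HRrest = 199 - 59 = 140
THR = 59 + 140 * 0.89
= 183.6 bpm

183.6 bpm


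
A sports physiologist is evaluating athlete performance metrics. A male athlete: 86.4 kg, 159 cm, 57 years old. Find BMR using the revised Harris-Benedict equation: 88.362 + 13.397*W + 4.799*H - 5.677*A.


Intercept = 88.362
Weight contribution = 13.397 * 86.4 = 1157.5008
Height contribution = 4.799 * 159 = 763.041
Age contribution = 5.677 * 57 = 323.589
BMR = 88.362 + 1157.5008 + 763.041 - 323.589
= 1685.31 kcal/day

1685.31 kcal/day


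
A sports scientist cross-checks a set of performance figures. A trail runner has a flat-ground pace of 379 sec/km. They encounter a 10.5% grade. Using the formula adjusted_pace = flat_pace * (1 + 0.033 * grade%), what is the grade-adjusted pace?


Grade factor = 1 + 0.033 * 10.5 = 1.3465
Adjusted = 379 * 1.3465 = 510.32 sec/km

510.32 s/km


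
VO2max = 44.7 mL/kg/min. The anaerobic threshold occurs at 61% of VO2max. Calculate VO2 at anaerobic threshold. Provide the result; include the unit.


AT fraction = 61 / 100 = 0.61
AT VO2 = 44.7 * 0.61
= 27.27 mL/kg/min

27.27 mL/kg/min


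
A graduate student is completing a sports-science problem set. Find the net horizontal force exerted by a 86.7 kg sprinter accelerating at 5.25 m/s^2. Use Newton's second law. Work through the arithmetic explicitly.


Newton's second law: F = m * a
F = 86.7 * 5.25 = 455.18 N

455.18 N


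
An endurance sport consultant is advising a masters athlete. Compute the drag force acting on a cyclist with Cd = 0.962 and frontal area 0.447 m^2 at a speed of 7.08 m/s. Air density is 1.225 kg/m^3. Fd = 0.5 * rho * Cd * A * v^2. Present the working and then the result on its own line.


Step 1: v^2 = 50.1264
Step 2: Fd = 0.5 * 1.225 * 0.962 * 0.447 * 50.1264
= 13.202 N

13.202 N


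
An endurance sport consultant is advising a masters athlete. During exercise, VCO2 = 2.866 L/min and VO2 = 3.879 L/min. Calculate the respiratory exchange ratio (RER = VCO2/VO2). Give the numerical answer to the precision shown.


RER = VCO2 / VO2
= 2.866 / 3.879
= 0.7389

0.7389


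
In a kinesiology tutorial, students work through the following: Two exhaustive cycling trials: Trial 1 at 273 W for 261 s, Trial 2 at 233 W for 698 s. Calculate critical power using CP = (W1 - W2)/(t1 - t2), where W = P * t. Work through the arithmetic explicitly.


W1 = 273 * 261 = 71253 J
W2 = 233 * 698 = 162634 J
CP = (71253 - 162634) / (261 - 698)
= -91381 / -437
= 209.11 W

209.11 W


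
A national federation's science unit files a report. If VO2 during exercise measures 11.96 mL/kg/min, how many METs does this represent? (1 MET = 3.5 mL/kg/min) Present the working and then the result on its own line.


METs = VO2 / 3.5 = 11.96 / 3.5 = 3.42

3.42 METs


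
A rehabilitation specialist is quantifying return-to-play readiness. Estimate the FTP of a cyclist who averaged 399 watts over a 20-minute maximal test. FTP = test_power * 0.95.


FTP = 399 * 0.95 = 379.05 W

379.05 W


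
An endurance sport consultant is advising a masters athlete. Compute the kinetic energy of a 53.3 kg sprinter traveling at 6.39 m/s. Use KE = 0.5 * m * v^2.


Velocity squared = 40.8321
KE = 0.5 * 53.3 * 40.8321 = 1088.18 J

1088.18 J


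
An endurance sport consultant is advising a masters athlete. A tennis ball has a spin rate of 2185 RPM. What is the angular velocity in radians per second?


Convert RPM to rad/s: multiply by 2*pi and divide by 60
omega = 2185 * 2 * pi / 60
= 228.813 rad/s

228.813 rad/s


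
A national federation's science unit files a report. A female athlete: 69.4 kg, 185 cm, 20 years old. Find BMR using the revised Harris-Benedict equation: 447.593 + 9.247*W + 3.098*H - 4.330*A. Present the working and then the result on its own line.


Intercept = 447.593
Weight contribution = 9.247 * 69.4 = 641.7418
Height contribution = 3.098 * 185 = 573.13
Age contribution = 4.33 * 20 = 86.6
BMR = 447.593 + 641.7418 + 573.13 - 86.6
= 1575.86 kcal/day

1575.86 kcal/day


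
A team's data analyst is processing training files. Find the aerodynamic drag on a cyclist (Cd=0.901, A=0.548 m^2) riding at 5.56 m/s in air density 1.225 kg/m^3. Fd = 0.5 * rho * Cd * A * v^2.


Fd = 0.5 * 1.225 * 0.901 * 0.548 * 5.56^2
= 0.5 * 1.225 * 0.901 * 0.548 * 30.9136
= 9.349 N

9.349 N


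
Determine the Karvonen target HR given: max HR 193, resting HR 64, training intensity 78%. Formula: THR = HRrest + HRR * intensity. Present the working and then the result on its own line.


HRR = HRmax - HRrest = 193 - 64 = 129
THR = 64 + 129 * 0.78
= 164.62 bpm

164.62 bpm


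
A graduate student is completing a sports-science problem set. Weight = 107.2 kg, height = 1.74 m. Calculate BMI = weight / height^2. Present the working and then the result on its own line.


height^2 = 1.74^2 = 3.0276
BMI = 107.2 / 3.0276 = 35.41 kg/m^2

35.41 kg/m^2


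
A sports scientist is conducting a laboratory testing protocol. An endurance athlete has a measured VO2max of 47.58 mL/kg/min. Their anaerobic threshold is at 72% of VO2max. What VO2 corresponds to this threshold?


Anaerobic threshold VO2 = VO2max * 72%
= 47.58 * 0.72
= 34.26 mL/kg/min

34.26 mL/kg/min


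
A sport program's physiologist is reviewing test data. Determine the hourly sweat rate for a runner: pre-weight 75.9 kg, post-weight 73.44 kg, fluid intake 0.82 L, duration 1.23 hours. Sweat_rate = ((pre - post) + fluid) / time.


Mass lost = 75.9 - 73.44 = 2.46 kg
Add fluid consumed: 2.46 + 0.82 = 3.28 L total sweat
Sweat rate = 3.28 / 1.23 = 2.667 L/h

2.667 L/h


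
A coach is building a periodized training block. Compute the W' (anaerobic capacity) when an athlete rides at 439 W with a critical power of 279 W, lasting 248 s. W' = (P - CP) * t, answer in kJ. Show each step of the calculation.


Above-CP power = 160 W
Duration = 248 s
W' = 160 * 248 = 39680 J
Convert: 39680 / 1000 = 39.68 kJ

39.68 kJ


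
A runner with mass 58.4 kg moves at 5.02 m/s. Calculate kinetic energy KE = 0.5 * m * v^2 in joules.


v^2 = 5.02^2 = 25.2004
KE = 0.5 * 58.4 * 25.2004
= 735.85 J

735.85 J


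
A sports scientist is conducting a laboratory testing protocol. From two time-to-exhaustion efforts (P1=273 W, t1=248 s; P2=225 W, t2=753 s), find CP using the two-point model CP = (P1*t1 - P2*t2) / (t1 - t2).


Work in trial 1 = 67704 J
Work in trial 2 = 169425 J
Delta work = -101721 J
Delta time = -505 s
CP = -101721 / -505 = 201.43 W

201.43 W


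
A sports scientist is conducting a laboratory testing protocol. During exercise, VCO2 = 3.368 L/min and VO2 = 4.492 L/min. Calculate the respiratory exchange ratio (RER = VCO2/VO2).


RER = VCO2 / VO2
= 3.368 / 4.492
= 0.7498

0.7498


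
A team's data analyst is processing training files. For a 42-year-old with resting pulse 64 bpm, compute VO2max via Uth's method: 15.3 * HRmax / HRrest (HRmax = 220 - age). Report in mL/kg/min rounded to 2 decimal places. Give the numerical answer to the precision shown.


Step 1: HRmax = 220 - 42 = 178 bpm
Step 2: Ratio = 178 / 64 = 2.7813
Step 3: VO2max = 15.3 * 2.7813 = 42.55 mL/kg/min

42.55 mL/kg/min


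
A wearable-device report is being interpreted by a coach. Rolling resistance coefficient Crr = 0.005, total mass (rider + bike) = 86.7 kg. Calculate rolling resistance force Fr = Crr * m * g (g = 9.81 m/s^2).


Fr = Crr * m * g
= 0.005 * 86.7 * 9.81
= 4.253 N

4.253 N


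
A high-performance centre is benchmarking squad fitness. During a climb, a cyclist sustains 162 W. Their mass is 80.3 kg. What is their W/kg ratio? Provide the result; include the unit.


Power-to-weight = 162 W / 80.3 kg
= 2.017 W/kg

2.017 W/kg


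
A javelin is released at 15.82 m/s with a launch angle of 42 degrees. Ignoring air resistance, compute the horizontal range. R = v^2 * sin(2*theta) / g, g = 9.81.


Launch speed squared = 250.2724
sin(2 * 42 deg) = 0.994522
Range = 250.2724 * 0.994522 / 9.81
= 25.372 m

25.372 m


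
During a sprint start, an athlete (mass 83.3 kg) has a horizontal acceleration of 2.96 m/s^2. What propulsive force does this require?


Propulsive force = mass * acceleration
= 83.3 kg * 2.96 m/s^2
= 246.57 N

246.57 N


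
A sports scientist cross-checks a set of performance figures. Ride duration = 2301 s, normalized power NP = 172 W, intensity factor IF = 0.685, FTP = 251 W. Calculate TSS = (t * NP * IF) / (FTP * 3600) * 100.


Numerator = 2301 * 172 * 0.685 = 271103.82
Denominator = 251 * 3600 = 903600
TSS = 271103.82 / 903600 * 100
= 30.0

30.0 TSS


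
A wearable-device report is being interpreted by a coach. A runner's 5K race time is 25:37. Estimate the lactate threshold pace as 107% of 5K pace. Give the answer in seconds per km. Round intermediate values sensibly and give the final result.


Total race time = 25*60 + 37 = 1537 seconds
5K pace = 1537 / 5 = 307.4 sec/km
LT pace = 307.4 * 1.07 = 328.92 sec/km

328.92 s/km


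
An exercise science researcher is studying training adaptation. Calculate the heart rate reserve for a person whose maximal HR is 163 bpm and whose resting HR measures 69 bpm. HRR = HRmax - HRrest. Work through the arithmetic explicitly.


HRmax = 163 bpm
HRrest = 69 bpm
HRR = 163 - 69 = 94 bpm

94 bpm


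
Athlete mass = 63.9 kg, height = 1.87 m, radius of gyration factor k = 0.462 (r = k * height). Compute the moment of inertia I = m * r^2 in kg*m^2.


r = k * height = 0.462 * 1.87 = 0.86394 m
r^2 = 0.86394^2 = 0.746392
I = 63.9 * 0.746392 = 47.694 kg*m^2

47.694 kg*m^2


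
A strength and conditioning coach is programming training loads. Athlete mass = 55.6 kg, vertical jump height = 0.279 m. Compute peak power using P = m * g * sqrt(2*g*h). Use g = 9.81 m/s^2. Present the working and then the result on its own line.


sqrt(2 * 9.81 * 0.279) = sqrt(5.47398) = 2.339654 m/s
P = 55.6 * 9.81 * 2.339654
= 1276.13 W

1276.13 W


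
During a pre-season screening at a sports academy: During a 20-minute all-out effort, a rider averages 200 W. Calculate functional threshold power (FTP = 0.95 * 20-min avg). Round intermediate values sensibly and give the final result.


FTP = 0.95 * 200
= 190.0 W

190.0 W


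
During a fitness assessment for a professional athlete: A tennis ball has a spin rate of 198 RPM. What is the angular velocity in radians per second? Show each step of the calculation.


Convert RPM to rad/s: multiply by 2*pi and divide by 60
omega = 198 * 2 * pi / 60
= 20.735 rad/s

20.735 rad/s


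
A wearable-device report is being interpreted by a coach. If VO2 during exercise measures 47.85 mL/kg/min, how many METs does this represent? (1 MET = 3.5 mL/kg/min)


METs = VO2 / 3.5 = 47.85 / 3.5 = 13.67

13.67 METs


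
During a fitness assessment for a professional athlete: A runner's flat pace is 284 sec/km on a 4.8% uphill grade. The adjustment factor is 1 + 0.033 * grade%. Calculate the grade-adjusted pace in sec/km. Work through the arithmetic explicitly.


Factor = 1 + 0.033 * 4.8 = 1.1584
Adjusted pace = 284 * 1.1584
= 328.99 sec/km

328.99 s/km


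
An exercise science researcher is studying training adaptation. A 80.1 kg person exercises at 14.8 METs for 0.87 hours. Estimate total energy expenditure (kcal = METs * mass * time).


Energy = METs * mass(kg) * time(h)
= 14.8 * 80.1 * 0.87
= 1031.37 kcal

1031.37 kcal


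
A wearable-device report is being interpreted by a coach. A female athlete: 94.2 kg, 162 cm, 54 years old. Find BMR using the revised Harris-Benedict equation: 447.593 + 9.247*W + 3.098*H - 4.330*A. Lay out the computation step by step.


Intercept = 447.593
Weight contribution = 9.247 * 94.2 = 871.0674
Height contribution = 3.098 * 162 = 501.876
Age contribution = 4.33 * 54 = 233.82
BMR = 447.593 + 871.0674 + 501.876 - 233.82
= 1586.72 kcal/day

1586.72 kcal/day


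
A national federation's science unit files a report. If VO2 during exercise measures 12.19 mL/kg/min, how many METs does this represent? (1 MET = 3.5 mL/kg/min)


METs = VO2 / 3.5 = 12.19 / 3.5 = 3.48

3.48 METs


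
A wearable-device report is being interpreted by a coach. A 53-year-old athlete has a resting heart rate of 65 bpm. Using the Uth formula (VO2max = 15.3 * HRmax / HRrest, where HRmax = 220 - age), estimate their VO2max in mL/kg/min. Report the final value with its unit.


HRmax = 220 - 53 = 167 bpm
Ratio = HRmax / HRrest = 167 / 65 = 2.5692
VO2max = 15.3 * 2.5692 = 39.31 mL/kg/min

39.31 mL/kg/min


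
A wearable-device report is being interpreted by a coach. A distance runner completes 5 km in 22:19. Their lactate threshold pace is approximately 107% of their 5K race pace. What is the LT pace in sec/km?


Convert to seconds: 22 min 19 s = 1339 s
Pace per km = 1339 / 5 = 267.8 s/km
LT pace = 267.8 * 1.07 = 286.55 s/km

286.55 s/km


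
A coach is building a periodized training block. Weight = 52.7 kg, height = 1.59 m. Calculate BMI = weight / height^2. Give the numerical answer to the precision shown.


height^2 = 1.59^2 = 2.5281
BMI = 52.7 / 2.5281 = 20.85 kg/m^2

20.85 kg/m^2


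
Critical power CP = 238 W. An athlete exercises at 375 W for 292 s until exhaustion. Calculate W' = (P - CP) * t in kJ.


P - CP = 375 - 238 = 137 W
W' = 137 * 292 = 40004 J
= 40004 / 1000 = 40.004 kJ

40.004 kJ


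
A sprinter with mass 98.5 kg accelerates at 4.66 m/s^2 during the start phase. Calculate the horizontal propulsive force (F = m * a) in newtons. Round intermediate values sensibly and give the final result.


F = m * a
= 98.5 * 4.66
= 459.01 N

459.01 N


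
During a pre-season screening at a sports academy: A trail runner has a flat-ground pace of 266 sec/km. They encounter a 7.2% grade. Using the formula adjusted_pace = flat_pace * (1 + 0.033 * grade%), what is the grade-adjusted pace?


Grade factor = 1 + 0.033 * 7.2 = 1.2376
Adjusted = 266 * 1.2376 = 329.2 sec/km

329.2 s/km


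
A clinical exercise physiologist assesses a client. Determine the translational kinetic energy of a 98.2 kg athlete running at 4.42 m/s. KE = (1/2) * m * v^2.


KE = 0.5 * m * v^2
= 0.5 * 98.2 * 4.42^2
= 0.5 * 98.2 * 19.5364
= 959.24 J

959.24 J


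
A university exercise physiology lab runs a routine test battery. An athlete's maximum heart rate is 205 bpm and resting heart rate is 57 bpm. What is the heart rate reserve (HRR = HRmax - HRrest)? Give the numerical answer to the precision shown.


HRR = HRmax - HRrest
= 205 - 57
= 148 bpm

148 bpm


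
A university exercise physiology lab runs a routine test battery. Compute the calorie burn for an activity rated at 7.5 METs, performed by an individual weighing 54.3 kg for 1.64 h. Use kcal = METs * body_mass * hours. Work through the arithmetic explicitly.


Product of METs and mass = 7.5 * 54.3 = 407.25
Total kcal = 407.25 * 1.64 = 667.89 kcal

667.89 kcal


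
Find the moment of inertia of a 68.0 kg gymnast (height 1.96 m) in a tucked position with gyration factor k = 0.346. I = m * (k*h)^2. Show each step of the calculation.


Radius of gyration = 0.346 * 1.96 = 0.67816 m
I = 68.0 * 0.67816^2
= 68.0 * 0.459901
= 31.273 kg*m^2

31.273 kg*m^2


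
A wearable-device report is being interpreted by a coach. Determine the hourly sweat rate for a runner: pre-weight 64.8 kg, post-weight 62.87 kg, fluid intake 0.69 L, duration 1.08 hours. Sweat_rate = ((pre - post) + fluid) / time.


Mass lost = 64.8 - 62.87 = 1.93 kg
Add fluid consumed: 1.93 + 0.69 = 2.62 L total sweat
Sweat rate = 2.62 / 1.08 = 2.426 L/h

2.426 L/h


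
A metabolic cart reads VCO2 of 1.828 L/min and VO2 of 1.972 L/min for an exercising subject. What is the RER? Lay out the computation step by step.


RER = VCO2 / VO2 = 1.828 / 1.972 = 0.927

0.927


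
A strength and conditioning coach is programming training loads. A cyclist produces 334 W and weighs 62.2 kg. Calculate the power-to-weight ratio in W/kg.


P/W = power / mass
= 334 / 62.2
= 5.37 W/kg

5.37 W/kg


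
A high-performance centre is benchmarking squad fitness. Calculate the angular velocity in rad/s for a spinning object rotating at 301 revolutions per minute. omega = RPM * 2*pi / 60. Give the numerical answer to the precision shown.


omega = RPM * 2*pi / 60
= 301 * 6.28318531 / 60
= 31.521 rad/s

31.521 rad/s


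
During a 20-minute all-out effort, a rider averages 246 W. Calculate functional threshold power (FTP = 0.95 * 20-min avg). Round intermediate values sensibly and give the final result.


FTP = 0.95 * 246
= 233.7 W

233.7 W


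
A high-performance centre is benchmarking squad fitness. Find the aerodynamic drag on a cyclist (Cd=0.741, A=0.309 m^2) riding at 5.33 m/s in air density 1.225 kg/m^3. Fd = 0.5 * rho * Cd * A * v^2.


Fd = 0.5 * 1.225 * 0.741 * 0.309 * 5.33^2
= 0.5 * 1.225 * 0.741 * 0.309 * 28.4089
= 3.984 N

3.984 N


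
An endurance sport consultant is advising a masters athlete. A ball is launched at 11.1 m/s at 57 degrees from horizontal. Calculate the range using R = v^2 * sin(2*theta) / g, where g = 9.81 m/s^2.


sin(2 * 57) = sin(114) = 0.913545
v^2 = 11.1^2 = 123.21
R = 123.21 * 0.913545 / 9.81
= 11.474 m

11.474 m


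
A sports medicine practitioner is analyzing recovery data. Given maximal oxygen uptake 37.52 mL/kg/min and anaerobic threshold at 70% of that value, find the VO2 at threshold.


Percentage as decimal = 0.7
VO2 at AT = 37.52 * 0.7 = 26.26 mL/kg/min

26.26 mL/kg/min


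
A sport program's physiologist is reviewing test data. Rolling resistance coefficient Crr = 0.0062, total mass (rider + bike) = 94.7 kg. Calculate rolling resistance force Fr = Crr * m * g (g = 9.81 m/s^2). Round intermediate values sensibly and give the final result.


Fr = Crr * m * g
= 0.0062 * 94.7 * 9.81
= 5.76 N

5.76 N


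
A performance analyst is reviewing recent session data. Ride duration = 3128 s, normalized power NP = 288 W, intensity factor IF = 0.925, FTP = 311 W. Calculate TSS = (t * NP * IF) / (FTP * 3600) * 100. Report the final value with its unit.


Numerator = 3128 * 288 * 0.925 = 833299.2
Denominator = 311 * 3600 = 1119600
TSS = 833299.2 / 1119600 * 100
= 74.43

74.43 TSS


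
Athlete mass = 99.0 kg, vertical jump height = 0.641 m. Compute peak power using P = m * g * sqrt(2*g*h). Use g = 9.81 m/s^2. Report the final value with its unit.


sqrt(2 * 9.81 * 0.641) = sqrt(12.57642) = 3.546325 m/s
P = 99.0 * 9.81 * 3.546325
= 3444.16 W

3444.16 W


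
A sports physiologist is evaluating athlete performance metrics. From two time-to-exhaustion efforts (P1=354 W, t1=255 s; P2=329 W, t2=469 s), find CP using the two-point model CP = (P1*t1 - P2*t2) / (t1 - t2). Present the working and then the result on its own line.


Work in trial 1 = 90270 J
Work in trial 2 = 154301 J
Delta work = -64031 J
Delta time = -214 s
CP = -64031 / -214 = 299.21 W

299.21 W


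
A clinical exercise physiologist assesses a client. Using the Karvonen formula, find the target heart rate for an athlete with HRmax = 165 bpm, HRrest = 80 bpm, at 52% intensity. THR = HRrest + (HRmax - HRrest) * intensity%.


HRR = 165 - 80 = 85
THR = 80 + 85 * 0.52
= 80 + 44.2
= 124.2 bpm

124.2 bpm


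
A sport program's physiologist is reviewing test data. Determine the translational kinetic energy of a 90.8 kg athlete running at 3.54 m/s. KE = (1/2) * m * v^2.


KE = 0.5 * m * v^2
= 0.5 * 90.8 * 3.54^2
= 0.5 * 90.8 * 12.5316
= 568.93 J

568.93 J


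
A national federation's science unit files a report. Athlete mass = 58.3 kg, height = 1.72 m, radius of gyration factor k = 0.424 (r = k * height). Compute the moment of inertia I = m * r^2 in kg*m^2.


r = k * height = 0.424 * 1.72 = 0.72928 m
r^2 = 0.72928^2 = 0.531849
I = 58.3 * 0.531849 = 31.007 kg*m^2

31.007 kg*m^2


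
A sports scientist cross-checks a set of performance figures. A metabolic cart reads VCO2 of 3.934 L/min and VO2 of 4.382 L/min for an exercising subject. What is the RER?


RER = VCO2 / VO2 = 3.934 / 4.382 = 0.8978

0.8978


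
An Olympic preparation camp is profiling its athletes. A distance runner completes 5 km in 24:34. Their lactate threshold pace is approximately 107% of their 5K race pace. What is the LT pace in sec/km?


Convert to seconds: 24 min 34 s = 1474 s
Pace per km = 1474 / 5 = 294.8 s/km
LT pace = 294.8 * 1.07 = 315.44 s/km

315.44 s/km


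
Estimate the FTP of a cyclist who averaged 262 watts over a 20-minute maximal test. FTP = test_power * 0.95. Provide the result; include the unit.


FTP = 262 * 0.95 = 248.9 W

248.9 W


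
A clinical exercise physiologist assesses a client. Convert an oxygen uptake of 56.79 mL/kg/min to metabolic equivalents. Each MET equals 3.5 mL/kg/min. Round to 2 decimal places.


One MET = 3.5 mL/kg/min
Number of METs = 56.79 / 3.5
= 16.23 METs

16.23 METs


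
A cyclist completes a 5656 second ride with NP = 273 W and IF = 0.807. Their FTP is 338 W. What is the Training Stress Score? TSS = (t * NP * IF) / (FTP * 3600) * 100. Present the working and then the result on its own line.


t * NP * IF = 5656 * 273 * 0.807 = 1246079.016
FTP * 3600 = 1216800
TSS = (1246079.016 / 1216800) * 100 = 102.41

102.41 TSS


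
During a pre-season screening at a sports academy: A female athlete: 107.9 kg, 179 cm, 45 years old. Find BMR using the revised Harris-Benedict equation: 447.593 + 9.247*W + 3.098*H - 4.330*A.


Intercept = 447.593
Weight contribution = 9.247 * 107.9 = 997.7513
Height contribution = 3.098 * 179 = 554.542
Age contribution = 4.33 * 45 = 194.85
BMR = 447.593 + 997.7513 + 554.542 - 194.85
= 1805.04 kcal/day

1805.04 kcal/day


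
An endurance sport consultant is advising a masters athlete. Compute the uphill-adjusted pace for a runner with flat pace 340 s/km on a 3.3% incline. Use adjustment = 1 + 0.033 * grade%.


Adjustment factor = 1 + 0.033 * 3.3 = 1.1089
Grade-adjusted pace = 340 * 1.1089 = 377.03 s/km

377.03 s/km


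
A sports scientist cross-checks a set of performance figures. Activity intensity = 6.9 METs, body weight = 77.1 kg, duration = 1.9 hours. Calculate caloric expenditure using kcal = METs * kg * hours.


kcal = 6.9 * 77.1 * 1.9
= 531.99 * 1.9
= 1010.78 kcal

1010.78 kcal


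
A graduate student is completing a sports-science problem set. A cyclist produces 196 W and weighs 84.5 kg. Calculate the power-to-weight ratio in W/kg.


P/W = power / mass
= 196 / 84.5
= 2.32 W/kg

2.32 W/kg


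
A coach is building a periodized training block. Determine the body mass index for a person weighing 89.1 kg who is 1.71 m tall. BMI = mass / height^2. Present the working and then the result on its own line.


BMI = mass / height^2
= 89.1 / 1.71^2
= 89.1 / 2.9241
= 30.47 kg/m^2

30.47 kg/m^2


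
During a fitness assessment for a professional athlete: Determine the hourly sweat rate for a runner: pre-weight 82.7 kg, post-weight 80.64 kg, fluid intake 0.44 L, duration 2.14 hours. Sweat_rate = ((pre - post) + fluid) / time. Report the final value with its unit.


Mass lost = 82.7 - 80.64 = 2.06 kg
Add fluid consumed: 2.06 + 0.44 = 2.5 L total sweat
Sweat rate = 2.5 / 2.14 = 1.168 L/h

1.168 L/h


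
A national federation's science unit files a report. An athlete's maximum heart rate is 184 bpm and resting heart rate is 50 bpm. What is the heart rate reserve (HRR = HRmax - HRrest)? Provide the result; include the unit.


HRR = HRmax - HRrest
= 184 - 50
= 134 bpm

134 bpm


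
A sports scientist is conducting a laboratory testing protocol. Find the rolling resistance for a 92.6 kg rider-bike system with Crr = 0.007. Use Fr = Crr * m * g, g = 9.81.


m * g = 92.6 * 9.81 = 908.406 N
Fr = 0.007 * 908.406 = 6.359 N

6.359 N


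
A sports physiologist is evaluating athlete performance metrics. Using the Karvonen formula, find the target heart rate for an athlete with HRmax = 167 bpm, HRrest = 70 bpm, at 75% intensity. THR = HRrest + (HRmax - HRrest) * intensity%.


HRR = 167 - 70 = 97
THR = 70 + 97 * 0.75
= 70 + 72.75
= 142.75 bpm

142.75 bpm


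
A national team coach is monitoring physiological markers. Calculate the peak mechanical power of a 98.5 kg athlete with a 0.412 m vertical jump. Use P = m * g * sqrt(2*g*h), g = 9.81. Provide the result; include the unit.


First, sqrt(2gh) = sqrt(2 * 9.81 * 0.412)
= sqrt(8.08344) = 2.843139 m/s
Power = 98.5 * 9.81 * 2.843139 = 2747.28 W

2747.28 W


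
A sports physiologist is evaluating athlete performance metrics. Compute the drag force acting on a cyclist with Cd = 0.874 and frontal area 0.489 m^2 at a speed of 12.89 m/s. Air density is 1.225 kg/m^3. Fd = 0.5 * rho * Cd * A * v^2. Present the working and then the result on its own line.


Step 1: v^2 = 166.1521
Step 2: Fd = 0.5 * 1.225 * 0.874 * 0.489 * 166.1521
= 43.494 N

43.494 N


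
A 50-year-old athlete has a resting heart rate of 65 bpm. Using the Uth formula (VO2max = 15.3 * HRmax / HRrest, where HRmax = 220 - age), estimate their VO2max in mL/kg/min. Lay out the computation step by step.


HRmax = 220 - 50 = 170 bpm
Ratio = HRmax / HRrest = 170 / 65 = 2.6154
VO2max = 15.3 * 2.6154 = 40.02 mL/kg/min

40.02 mL/kg/min


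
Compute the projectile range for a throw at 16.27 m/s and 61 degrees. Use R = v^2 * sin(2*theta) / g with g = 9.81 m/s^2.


Two times the angle = 122 degrees
sin(122) = 0.848048
R = 264.7129 * 0.848048 / 9.81 = 22.884 m

22.884 m


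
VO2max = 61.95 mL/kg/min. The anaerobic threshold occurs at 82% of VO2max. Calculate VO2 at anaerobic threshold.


AT fraction = 82 / 100 = 0.82
AT VO2 = 61.95 * 0.82
= 50.8 mL/kg/min

50.8 mL/kg/min


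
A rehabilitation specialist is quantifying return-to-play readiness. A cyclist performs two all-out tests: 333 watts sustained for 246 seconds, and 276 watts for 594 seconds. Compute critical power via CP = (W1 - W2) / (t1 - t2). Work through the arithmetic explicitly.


W1 = P1 * t1 = 333 * 246 = 81918 J
W2 = P2 * t2 = 276 * 594 = 163944 J
CP = (81918 - 163944) / (246 - 594)
= 235.71 W

235.71 W


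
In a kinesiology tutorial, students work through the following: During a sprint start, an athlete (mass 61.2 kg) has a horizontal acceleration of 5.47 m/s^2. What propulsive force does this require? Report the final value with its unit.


Propulsive force = mass * acceleration
= 61.2 kg * 5.47 m/s^2
= 334.76 N

334.76 N


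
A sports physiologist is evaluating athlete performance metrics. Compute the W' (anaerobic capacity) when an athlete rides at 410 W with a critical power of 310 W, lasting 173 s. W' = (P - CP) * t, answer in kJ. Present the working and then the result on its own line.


Above-CP power = 100 W
Duration = 173 s
W' = 100 * 173 = 17300 J
Convert: 17300 / 1000 = 17.3 kJ

17.3 kJ


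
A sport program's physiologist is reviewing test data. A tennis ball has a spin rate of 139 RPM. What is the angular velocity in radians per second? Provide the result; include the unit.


Convert RPM to rad/s: multiply by 2*pi and divide by 60
omega = 139 * 2 * pi / 60
= 14.556 rad/s

14.556 rad/s


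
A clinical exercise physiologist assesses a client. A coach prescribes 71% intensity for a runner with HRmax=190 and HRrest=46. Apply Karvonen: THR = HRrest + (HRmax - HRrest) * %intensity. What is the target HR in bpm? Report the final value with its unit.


Heart rate reserve = 190 - 46 = 144
Intensity fraction = 71 / 100 = 0.71
THR = 46 + 144 * 0.71 = 148.24 bpm

148.24 bpm


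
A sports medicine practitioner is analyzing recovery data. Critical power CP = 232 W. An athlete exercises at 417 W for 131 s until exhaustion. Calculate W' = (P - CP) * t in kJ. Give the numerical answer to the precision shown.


P - CP = 417 - 232 = 185 W
W' = 185 * 131 = 24235 J
= 24235 / 1000 = 24.235 kJ

24.235 kJ


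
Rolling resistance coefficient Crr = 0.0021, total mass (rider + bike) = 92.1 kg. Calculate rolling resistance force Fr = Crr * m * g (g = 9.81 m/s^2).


Fr = Crr * m * g
= 0.0021 * 92.1 * 9.81
= 1.897 N

1.897 N


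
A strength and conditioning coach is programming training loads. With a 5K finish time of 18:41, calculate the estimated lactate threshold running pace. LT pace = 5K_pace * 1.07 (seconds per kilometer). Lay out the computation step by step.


Race duration = 1121 s for 5 km
Average pace = 1121 / 5 = 224.2 s/km
LT pace = 224.2 * 1.07
= 239.89 s/km

239.89 s/km


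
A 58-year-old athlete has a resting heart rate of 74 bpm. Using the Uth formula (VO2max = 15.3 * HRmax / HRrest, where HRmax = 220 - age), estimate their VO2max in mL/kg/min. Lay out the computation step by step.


HRmax = 220 - 58 = 162 bpm
Ratio = HRmax / HRrest = 162 / 74 = 2.1892
VO2max = 15.3 * 2.1892 = 33.49 mL/kg/min

33.49 mL/kg/min


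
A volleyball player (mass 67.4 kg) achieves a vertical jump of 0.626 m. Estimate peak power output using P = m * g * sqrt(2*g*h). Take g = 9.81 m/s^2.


2 * g * h = 2 * 9.81 * 0.626 = 12.28212
sqrt(12.28212) = 3.504586 m/s
P = 67.4 * 9.81 * 3.504586 = 2317.21 W

2317.21 W


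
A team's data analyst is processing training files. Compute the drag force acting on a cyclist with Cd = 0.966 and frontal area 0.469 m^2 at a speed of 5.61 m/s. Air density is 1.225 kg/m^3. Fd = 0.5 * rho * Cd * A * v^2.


Step 1: v^2 = 31.4721
Step 2: Fd = 0.5 * 1.225 * 0.966 * 0.469 * 31.4721
= 8.733 N

8.733 N


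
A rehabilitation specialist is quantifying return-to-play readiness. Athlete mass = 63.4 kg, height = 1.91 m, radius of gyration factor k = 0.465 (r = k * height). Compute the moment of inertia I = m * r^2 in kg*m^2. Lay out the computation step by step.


r = k * height = 0.465 * 1.91 = 0.88815 m
r^2 = 0.88815^2 = 0.78881
I = 63.4 * 0.78881 = 50.011 kg*m^2

50.011 kg*m^2


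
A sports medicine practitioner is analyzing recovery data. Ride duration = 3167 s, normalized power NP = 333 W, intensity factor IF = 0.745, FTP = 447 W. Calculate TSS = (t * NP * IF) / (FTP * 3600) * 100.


Numerator = 3167 * 333 * 0.745 = 785685.195
Denominator = 447 * 3600 = 1609200
TSS = 785685.195 / 1609200 * 100
= 48.82

48.82 TSS


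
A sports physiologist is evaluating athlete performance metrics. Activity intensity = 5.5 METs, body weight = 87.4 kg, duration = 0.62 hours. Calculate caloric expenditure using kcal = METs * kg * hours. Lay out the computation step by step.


kcal = 5.5 * 87.4 * 0.62
= 480.7 * 0.62
= 298.03 kcal

298.03 kcal


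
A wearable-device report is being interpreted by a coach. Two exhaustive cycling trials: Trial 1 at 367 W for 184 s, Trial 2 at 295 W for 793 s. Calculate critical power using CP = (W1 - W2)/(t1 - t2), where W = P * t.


W1 = 367 * 184 = 67528 J
W2 = 295 * 793 = 233935 J
CP = (67528 - 233935) / (184 - 793)
= -166407 / -609
= 273.25 W

273.25 W


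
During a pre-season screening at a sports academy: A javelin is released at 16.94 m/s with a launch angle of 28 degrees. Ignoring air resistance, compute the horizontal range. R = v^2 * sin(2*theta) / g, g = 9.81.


Launch speed squared = 286.9636
sin(2 * 28 deg) = 0.829038
Range = 286.9636 * 0.829038 / 9.81
= 24.251 m

24.251 m
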